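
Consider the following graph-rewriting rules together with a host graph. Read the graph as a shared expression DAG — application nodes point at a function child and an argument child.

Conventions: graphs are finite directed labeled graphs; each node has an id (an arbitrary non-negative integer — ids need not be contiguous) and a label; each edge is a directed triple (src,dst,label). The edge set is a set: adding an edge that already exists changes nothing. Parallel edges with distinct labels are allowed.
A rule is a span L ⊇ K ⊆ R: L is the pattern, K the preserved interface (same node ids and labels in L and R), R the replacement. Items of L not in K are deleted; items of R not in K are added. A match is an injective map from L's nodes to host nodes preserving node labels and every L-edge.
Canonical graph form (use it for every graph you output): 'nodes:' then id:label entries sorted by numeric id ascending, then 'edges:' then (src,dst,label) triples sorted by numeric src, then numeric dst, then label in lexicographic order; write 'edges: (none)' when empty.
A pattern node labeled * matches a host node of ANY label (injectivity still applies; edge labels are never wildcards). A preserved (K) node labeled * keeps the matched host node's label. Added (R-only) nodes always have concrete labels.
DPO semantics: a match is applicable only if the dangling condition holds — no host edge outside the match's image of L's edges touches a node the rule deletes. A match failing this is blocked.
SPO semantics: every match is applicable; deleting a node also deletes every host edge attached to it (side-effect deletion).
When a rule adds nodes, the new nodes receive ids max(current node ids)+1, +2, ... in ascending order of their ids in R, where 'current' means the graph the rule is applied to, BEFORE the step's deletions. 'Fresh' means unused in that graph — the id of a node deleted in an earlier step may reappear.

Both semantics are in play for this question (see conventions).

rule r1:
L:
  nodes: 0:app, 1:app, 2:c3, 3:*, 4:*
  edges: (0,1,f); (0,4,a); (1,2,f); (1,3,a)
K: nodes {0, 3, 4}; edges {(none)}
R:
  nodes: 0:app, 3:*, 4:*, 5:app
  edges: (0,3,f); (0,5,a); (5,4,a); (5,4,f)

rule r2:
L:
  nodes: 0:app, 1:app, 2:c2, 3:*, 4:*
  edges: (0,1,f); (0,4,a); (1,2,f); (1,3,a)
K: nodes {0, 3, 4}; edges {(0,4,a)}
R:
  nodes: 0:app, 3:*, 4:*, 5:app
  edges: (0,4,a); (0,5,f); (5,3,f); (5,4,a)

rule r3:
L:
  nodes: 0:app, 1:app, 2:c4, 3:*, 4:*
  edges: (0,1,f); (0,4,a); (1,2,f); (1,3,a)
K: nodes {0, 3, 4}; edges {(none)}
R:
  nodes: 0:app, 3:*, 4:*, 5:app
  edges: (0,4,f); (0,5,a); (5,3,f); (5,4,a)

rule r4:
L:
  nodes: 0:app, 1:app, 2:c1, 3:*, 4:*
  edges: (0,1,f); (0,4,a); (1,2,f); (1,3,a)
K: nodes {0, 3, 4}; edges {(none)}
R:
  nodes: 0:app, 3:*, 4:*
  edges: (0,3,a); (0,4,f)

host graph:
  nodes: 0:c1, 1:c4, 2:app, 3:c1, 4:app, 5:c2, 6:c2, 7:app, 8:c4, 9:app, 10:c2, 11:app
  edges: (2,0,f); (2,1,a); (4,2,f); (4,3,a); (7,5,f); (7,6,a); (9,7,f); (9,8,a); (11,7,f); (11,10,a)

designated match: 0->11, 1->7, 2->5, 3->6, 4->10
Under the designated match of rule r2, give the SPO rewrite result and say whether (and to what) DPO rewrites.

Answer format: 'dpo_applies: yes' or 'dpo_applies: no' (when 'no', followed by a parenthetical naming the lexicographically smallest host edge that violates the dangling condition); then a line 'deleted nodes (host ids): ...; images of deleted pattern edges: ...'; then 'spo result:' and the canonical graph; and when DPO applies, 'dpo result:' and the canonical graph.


dpo_applies: no
(the rule deletes node 7, which keeps host edge (9,7,f) outside the match image — the dangling condition fails, DPO blocks; SPO proceeds and side-deletes such edges)
deleted nodes (host ids): 5, 7; images of deleted pattern edges: (7,5,f); (7,6,a); (11,7,f)
spo result:
nodes: 0:c1, 1:c4, 2:app, 3:c1, 4:app, 6:c2, 8:c4, 9:app, 10:c2, 11:app, 12:app
edges: (2,0,f); (2,1,a); (4,2,f); (4,3,a); (9,8,a); (11,10,a); (11,12,f); (12,6,f); (12,10,a)


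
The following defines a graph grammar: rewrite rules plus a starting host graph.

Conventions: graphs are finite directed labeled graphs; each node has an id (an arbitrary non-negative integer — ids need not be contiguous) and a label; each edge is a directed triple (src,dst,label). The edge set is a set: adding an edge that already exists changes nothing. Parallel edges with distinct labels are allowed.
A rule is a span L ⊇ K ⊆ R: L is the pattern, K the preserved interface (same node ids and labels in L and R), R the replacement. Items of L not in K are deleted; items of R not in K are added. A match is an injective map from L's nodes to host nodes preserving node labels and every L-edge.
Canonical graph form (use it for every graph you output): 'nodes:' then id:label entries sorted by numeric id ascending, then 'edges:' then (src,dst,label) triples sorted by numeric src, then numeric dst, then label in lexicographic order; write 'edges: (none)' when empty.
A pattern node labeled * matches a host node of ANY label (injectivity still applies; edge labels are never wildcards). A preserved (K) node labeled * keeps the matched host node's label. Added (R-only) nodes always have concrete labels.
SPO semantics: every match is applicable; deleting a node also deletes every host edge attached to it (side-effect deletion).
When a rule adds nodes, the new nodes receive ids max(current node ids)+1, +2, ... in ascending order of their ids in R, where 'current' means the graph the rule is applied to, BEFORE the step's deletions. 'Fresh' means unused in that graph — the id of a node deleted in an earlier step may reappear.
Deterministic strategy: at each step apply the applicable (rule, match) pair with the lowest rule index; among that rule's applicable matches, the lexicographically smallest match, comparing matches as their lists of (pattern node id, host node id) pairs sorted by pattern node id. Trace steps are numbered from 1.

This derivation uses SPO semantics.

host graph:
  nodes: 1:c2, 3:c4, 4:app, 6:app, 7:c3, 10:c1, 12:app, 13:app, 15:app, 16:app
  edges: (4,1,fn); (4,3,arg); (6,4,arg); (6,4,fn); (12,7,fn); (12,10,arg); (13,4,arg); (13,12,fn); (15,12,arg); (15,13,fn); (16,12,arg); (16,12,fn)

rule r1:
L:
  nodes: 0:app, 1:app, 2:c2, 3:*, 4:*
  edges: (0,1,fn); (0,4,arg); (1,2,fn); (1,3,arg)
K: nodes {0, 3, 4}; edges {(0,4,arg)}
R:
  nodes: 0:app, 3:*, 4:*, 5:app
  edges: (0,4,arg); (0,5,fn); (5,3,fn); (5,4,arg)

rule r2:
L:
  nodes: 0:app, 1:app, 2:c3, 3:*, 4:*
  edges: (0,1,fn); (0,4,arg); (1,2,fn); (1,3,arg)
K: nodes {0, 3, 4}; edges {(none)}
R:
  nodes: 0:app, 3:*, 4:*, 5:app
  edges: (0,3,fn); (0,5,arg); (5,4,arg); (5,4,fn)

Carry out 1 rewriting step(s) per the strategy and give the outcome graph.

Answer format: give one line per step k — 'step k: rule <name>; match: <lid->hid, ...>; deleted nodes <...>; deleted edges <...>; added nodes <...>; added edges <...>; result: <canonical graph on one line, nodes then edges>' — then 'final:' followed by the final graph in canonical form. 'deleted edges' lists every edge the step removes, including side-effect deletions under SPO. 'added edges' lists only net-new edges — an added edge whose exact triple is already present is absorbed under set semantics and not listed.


step 1: rule r2; match: 0->13, 1->12, 2->7, 3->10, 4->4; deleted nodes 7, 12; deleted edges (12,7,fn); (12,10,arg); (13,4,arg); (13,12,fn); (15,12,arg); (16,12,arg); (16,12,fn); added nodes 17; added edges (13,10,fn); (13,17,arg); (17,4,arg); (17,4,fn); result: nodes: 1:c2, 3:c4, 4:app, 6:app, 10:c1, 13:app, 15:app, 16:app, 17:app edges: (4,1,fn); (4,3,arg); (6,4,arg); (6,4,fn); (13,10,fn); (13,17,arg); (15,13,fn); (17,4,arg); (17,4,fn)
final:
nodes: 1:c2, 3:c4, 4:app, 6:app, 10:c1, 13:app, 15:app, 16:app, 17:app
edges: (4,1,fn); (4,3,arg); (6,4,arg); (6,4,fn); (13,10,fn); (13,17,arg); (15,13,fn); (17,4,arg); (17,4,fn)


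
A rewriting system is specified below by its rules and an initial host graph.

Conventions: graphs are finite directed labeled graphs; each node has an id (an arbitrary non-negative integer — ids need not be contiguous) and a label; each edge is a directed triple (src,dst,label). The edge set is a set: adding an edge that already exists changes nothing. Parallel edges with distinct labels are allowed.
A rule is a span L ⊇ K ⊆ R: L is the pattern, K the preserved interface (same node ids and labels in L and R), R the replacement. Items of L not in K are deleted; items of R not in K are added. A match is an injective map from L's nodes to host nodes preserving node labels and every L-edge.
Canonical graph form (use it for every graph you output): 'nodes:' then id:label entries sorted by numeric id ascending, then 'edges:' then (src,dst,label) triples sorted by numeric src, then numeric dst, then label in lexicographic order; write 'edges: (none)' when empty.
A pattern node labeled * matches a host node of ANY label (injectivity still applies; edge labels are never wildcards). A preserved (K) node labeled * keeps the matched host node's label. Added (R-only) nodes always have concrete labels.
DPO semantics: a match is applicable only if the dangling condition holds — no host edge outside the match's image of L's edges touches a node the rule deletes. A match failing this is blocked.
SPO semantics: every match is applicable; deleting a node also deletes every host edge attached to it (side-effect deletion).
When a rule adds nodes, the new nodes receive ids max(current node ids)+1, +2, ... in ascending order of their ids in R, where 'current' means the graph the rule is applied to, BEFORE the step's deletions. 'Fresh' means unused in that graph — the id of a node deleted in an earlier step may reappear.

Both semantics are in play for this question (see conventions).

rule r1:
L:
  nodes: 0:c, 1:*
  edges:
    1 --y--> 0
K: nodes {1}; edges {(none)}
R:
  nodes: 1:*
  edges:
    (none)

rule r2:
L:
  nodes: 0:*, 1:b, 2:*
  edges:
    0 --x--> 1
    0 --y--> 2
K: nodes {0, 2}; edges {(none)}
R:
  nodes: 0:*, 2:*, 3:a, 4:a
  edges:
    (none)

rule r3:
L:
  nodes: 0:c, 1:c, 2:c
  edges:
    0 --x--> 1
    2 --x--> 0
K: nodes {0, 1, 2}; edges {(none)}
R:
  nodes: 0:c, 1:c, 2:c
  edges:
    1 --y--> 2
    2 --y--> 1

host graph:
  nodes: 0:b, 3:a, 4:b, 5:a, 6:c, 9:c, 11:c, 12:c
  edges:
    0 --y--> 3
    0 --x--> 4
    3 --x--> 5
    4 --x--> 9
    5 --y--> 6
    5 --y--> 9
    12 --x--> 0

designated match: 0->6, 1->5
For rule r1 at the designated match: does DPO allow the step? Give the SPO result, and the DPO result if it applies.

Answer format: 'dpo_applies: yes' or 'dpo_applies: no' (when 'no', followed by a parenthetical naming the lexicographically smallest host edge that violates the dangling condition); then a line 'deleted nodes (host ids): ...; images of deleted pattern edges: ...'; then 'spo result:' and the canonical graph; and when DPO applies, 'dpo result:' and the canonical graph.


dpo_applies: yes
deleted nodes (host ids): 6; images of deleted pattern edges: (5,6,y)
spo result:
nodes: 0:b, 3:a, 4:b, 5:a, 9:c, 11:c, 12:c
edges: (0,3,y); (0,4,x); (3,5,x); (4,9,x); (5,9,y); (12,0,x)
dpo result:
nodes: 0:b, 3:a, 4:b, 5:a, 9:c, 11:c, 12:c
edges: (0,3,y); (0,4,x); (3,5,x); (4,9,x); (5,9,y); (12,0,x)


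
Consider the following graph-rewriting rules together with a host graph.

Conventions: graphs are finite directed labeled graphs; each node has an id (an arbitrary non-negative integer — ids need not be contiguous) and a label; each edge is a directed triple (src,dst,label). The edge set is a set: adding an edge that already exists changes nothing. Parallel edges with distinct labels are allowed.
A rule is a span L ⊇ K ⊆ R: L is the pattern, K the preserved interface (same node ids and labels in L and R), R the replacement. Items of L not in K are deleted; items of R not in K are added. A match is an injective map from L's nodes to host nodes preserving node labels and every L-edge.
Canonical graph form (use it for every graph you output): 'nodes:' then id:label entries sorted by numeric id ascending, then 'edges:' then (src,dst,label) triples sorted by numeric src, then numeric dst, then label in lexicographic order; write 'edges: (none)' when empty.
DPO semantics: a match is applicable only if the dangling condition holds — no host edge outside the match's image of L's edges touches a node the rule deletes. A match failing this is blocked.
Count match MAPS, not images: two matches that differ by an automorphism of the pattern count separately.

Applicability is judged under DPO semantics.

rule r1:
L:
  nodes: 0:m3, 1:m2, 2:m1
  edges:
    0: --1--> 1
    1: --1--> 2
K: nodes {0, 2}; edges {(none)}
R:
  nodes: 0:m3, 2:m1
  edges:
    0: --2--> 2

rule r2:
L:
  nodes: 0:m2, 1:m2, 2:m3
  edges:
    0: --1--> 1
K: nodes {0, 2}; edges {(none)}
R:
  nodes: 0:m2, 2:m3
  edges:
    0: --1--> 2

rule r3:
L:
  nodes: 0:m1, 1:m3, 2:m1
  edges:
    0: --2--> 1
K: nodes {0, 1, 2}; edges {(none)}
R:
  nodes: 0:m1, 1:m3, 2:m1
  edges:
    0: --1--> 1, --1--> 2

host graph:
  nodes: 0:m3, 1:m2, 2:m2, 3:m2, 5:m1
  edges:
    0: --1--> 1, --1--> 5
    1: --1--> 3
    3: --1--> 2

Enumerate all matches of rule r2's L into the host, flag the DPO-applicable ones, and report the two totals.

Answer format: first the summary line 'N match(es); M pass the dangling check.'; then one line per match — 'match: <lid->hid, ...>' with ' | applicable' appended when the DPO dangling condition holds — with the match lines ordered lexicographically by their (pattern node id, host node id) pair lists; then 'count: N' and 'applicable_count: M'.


2 match(es); 1 pass the dangling check.
match: 0->1, 1->3, 2->0
match: 0->3, 1->2, 2->0 | applicable
count: 2
applicable_count: 1


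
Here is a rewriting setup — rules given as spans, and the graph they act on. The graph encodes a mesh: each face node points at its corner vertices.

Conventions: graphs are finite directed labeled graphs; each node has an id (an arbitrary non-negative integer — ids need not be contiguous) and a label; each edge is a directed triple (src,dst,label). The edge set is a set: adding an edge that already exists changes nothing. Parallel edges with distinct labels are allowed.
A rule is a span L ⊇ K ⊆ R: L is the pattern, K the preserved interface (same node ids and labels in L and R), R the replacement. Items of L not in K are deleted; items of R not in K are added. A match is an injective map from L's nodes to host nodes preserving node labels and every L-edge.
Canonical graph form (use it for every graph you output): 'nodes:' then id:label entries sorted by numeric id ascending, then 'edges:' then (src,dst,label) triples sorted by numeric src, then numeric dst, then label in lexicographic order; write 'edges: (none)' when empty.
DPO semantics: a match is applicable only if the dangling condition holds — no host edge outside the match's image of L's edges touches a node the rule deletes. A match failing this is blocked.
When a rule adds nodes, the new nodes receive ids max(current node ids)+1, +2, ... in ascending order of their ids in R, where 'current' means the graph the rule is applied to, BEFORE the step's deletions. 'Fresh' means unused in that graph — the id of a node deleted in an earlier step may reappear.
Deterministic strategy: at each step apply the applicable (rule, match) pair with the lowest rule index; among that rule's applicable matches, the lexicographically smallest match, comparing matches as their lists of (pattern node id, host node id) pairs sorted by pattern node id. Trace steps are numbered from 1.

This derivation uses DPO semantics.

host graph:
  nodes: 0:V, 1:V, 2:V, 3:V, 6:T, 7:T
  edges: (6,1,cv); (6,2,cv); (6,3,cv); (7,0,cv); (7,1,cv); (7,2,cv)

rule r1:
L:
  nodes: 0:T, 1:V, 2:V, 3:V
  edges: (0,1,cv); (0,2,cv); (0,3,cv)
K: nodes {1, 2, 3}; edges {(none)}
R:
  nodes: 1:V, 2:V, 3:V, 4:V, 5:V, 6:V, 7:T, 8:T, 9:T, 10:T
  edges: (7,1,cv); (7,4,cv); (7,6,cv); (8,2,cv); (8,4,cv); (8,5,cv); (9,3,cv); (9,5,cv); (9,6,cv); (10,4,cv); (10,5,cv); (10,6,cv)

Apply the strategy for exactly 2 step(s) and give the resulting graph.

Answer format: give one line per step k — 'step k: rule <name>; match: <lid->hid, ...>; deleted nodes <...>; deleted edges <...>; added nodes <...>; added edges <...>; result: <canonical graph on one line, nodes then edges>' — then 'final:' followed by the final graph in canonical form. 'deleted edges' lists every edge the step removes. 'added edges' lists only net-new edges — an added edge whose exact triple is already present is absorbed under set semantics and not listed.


step 1: rule r1; match: 0->6, 1->1, 2->2, 3->3; deleted nodes 6; deleted edges (6,1,cv); (6,2,cv); (6,3,cv); added nodes 8, 9, 10, 11, 12, 13, 14; added edges (11,1,cv); (11,8,cv); (11,10,cv); (12,2,cv); (12,8,cv); (12,9,cv); (13,3,cv); (13,9,cv); (13,10,cv); (14,8,cv); (14,9,cv); (14,10,cv); result: nodes: 0:V, 1:V, 2:V, 3:V, 7:T, 8:V, 9:V, 10:V, 11:T, 12:T, 13:T, 14:T edges: (7,0,cv); (7,1,cv); (7,2,cv); (11,1,cv); (11,8,cv); (11,10,cv); (12,2,cv); (12,8,cv); (12,9,cv); (13,3,cv); (13,9,cv); (13,10,cv); (14,8,cv); (14,9,cv); (14,10,cv)
step 2: rule r1; match: 0->7, 1->0, 2->1, 3->2; deleted nodes 7; deleted edges (7,0,cv); (7,1,cv); (7,2,cv); added nodes 15, 16, 17, 18, 19, 20, 21; added edges (18,0,cv); (18,15,cv); (18,17,cv); (19,1,cv); (19,15,cv); (19,16,cv); (20,2,cv); (20,16,cv); (20,17,cv); (21,15,cv); (21,16,cv); (21,17,cv); result: nodes: 0:V, 1:V, 2:V, 3:V, 8:V, 9:V, 10:V, 11:T, 12:T, 13:T, 14:T, 15:V, 16:V, 17:V, 18:T, 19:T, 20:T, 21:T edges: (11,1,cv); (11,8,cv); (11,10,cv); (12,2,cv); (12,8,cv); (12,9,cv); (13,3,cv); (13,9,cv); (13,10,cv); (14,8,cv); (14,9,cv); (14,10,cv); (18,0,cv); (18,15,cv); (18,17,cv); (19,1,cv); (19,15,cv); (19,16,cv); (20,2,cv); (20,16,cv); (20,17,cv); (21,15,cv); (21,16,cv); (21,17,cv)
final:
nodes: 0:V, 1:V, 2:V, 3:V, 8:V, 9:V, 10:V, 11:T, 12:T, 13:T, 14:T, 15:V, 16:V, 17:V, 18:T, 19:T, 20:T, 21:T
edges: (11,1,cv); (11,8,cv); (11,10,cv); (12,2,cv); (12,8,cv); (12,9,cv); (13,3,cv); (13,9,cv); (13,10,cv); (14,8,cv); (14,9,cv); (14,10,cv); (18,0,cv); (18,15,cv); (18,17,cv); (19,1,cv); (19,15,cv); (19,16,cv); (20,2,cv); (20,16,cv); (20,17,cv); (21,15,cv); (21,16,cv); (21,17,cv)


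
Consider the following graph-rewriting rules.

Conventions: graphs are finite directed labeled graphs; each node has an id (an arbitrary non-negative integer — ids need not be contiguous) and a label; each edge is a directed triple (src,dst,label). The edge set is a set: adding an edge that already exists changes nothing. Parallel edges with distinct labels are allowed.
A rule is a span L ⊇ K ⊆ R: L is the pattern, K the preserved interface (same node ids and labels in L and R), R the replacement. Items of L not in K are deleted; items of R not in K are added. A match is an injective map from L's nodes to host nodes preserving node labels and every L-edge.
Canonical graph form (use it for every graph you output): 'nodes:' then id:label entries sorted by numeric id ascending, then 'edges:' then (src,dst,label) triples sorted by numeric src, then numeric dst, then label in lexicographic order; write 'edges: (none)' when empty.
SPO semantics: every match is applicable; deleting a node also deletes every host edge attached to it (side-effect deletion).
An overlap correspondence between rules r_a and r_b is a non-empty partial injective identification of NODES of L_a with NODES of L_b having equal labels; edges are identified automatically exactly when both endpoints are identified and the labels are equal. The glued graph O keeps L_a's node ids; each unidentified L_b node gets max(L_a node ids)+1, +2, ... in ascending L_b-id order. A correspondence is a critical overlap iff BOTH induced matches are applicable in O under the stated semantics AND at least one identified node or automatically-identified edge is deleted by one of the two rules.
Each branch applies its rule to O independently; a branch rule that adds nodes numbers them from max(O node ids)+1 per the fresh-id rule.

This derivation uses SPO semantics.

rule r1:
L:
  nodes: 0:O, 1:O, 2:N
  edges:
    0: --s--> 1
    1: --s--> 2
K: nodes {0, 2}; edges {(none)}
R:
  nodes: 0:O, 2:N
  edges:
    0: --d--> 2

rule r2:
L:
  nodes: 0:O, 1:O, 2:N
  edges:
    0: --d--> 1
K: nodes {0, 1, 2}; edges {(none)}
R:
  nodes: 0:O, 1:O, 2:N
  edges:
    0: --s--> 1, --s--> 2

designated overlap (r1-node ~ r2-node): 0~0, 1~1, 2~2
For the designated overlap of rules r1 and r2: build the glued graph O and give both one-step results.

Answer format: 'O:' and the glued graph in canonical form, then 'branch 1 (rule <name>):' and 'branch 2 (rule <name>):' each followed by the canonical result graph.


O:
nodes: 0:O, 1:O, 2:N
edges: (0,1,d); (0,1,s); (1,2,s)
branch 1 (rule r1):
nodes: 0:O, 2:N
edges: (0,2,d)
branch 2 (rule r2):
nodes: 0:O, 1:O, 2:N
edges: (0,1,s); (0,2,s); (1,2,s)


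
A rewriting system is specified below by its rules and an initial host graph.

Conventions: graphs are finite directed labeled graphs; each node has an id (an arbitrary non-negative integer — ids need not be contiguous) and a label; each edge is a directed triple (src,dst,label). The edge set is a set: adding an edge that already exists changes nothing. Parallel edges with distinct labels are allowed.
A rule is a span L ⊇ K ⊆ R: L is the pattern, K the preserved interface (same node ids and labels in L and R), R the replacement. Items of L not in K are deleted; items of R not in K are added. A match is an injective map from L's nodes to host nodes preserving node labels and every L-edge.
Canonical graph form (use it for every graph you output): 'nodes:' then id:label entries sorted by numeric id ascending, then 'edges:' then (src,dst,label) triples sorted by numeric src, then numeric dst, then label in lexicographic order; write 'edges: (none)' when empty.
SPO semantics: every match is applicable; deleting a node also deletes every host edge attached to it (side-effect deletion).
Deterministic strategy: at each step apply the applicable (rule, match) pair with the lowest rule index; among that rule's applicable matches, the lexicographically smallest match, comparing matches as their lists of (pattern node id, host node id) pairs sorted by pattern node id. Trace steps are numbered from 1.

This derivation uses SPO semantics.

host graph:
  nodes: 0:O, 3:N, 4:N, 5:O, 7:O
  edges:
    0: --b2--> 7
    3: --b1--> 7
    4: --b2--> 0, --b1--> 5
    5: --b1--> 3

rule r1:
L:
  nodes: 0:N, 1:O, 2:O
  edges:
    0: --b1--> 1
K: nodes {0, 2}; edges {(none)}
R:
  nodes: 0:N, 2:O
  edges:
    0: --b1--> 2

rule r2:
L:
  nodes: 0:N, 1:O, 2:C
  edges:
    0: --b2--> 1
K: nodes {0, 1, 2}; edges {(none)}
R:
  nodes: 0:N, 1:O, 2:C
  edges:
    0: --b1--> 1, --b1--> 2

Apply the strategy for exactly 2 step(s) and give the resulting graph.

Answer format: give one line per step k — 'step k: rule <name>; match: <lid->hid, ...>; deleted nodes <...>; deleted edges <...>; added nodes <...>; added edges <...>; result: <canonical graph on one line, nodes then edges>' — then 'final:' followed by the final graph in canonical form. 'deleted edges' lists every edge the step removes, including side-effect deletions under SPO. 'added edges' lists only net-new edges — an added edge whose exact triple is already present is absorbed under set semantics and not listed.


step 1: rule r1; match: 0->3, 1->7, 2->0; deleted nodes 7; deleted edges (0,7,b2); (3,7,b1); added nodes (none); added edges (3,0,b1); result: nodes: 0:O, 3:N, 4:N, 5:O edges: (3,0,b1); (4,0,b2); (4,5,b1); (5,3,b1)
step 2: rule r1; match: 0->3, 1->0, 2->5; deleted nodes 0; deleted edges (3,0,b1); (4,0,b2); added nodes (none); added edges (3,5,b1); result: nodes: 3:N, 4:N, 5:O edges: (3,5,b1); (4,5,b1); (5,3,b1)
final:
nodes: 3:N, 4:N, 5:O
edges: (3,5,b1); (4,5,b1); (5,3,b1)


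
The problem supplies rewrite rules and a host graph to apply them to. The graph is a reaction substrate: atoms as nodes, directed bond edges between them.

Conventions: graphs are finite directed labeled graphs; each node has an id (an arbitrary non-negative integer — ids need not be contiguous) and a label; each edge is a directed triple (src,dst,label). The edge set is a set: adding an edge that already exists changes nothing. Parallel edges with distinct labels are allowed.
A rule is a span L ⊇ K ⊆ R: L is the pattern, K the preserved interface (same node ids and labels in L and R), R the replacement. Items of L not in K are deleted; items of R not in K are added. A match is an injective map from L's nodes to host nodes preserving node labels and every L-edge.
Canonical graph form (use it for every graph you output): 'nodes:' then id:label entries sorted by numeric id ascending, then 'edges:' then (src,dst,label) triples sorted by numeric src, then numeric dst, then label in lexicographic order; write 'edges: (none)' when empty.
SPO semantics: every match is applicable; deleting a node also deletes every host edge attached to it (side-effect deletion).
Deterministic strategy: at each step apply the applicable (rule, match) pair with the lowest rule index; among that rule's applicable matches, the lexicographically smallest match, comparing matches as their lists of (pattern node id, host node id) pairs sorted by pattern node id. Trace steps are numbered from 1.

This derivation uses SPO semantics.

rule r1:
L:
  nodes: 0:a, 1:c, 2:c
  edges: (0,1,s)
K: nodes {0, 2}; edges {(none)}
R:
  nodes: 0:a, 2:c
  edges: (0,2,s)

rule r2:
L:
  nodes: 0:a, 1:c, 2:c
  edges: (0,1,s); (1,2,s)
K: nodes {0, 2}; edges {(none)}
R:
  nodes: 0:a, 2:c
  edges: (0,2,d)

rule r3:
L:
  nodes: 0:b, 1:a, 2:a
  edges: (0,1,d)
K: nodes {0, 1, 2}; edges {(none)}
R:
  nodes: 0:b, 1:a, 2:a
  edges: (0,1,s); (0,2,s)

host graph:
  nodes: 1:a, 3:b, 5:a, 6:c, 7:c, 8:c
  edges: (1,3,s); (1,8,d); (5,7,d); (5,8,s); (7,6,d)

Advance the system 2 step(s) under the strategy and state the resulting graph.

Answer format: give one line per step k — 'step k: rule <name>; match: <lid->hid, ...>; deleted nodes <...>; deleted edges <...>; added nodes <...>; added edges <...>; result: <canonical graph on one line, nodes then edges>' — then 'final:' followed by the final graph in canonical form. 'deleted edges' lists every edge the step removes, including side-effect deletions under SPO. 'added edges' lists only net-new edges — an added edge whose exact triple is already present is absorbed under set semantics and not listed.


step 1: rule r1; match: 0->5, 1->8, 2->6; deleted nodes 8; deleted edges (1,8,d); (5,8,s); added nodes (none); added edges (5,6,s); result: nodes: 1:a, 3:b, 5:a, 6:c, 7:c edges: (1,3,s); (5,6,s); (5,7,d); (7,6,d)
step 2: rule r1; match: 0->5, 1->6, 2->7; deleted nodes 6; deleted edges (5,6,s); (7,6,d); added nodes (none); added edges (5,7,s); result: nodes: 1:a, 3:b, 5:a, 7:c edges: (1,3,s); (5,7,d); (5,7,s)
final:
nodes: 1:a, 3:b, 5:a, 7:c
edges: (1,3,s); (5,7,d); (5,7,s)


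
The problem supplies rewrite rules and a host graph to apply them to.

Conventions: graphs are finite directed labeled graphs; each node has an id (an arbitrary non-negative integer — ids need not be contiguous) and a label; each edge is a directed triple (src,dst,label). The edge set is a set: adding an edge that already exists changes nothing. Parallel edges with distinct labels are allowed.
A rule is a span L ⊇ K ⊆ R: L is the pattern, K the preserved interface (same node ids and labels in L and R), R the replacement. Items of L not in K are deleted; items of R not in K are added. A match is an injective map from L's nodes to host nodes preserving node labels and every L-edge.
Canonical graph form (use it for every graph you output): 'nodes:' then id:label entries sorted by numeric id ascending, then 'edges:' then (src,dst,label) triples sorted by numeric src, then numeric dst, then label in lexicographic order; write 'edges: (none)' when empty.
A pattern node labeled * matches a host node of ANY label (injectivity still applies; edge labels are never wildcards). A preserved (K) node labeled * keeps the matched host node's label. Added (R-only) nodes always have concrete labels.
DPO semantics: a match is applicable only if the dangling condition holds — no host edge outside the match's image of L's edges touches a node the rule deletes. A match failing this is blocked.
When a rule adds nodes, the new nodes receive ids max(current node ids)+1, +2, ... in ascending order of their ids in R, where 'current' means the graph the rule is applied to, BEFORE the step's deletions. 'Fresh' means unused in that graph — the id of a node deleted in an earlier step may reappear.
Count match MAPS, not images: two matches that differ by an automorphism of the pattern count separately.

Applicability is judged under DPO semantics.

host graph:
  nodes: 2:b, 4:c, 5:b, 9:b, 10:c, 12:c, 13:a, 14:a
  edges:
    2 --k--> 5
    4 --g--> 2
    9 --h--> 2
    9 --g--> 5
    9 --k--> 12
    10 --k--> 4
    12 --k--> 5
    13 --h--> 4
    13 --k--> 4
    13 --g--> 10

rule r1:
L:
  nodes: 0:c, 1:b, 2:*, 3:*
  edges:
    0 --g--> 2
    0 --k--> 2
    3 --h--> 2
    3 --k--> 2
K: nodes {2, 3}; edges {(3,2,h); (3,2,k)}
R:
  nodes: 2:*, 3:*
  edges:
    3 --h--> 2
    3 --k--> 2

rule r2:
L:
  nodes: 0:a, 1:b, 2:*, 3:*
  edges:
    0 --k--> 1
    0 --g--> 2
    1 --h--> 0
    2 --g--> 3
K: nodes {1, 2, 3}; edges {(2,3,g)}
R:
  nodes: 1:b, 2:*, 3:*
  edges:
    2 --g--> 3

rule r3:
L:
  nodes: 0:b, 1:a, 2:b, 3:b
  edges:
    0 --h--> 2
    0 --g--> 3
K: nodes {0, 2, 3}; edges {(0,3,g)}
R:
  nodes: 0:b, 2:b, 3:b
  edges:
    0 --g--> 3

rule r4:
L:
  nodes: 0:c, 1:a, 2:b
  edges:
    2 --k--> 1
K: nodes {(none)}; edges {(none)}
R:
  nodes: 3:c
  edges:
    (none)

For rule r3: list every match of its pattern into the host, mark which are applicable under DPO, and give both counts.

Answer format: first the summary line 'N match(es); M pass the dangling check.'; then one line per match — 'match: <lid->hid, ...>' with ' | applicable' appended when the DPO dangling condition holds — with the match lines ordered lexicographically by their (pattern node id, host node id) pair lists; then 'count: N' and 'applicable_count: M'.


2 match(es); 1 pass the dangling check.
match: 0->9, 1->13, 2->2, 3->5
match: 0->9, 1->14, 2->2, 3->5 | applicable
count: 2
applicable_count: 1


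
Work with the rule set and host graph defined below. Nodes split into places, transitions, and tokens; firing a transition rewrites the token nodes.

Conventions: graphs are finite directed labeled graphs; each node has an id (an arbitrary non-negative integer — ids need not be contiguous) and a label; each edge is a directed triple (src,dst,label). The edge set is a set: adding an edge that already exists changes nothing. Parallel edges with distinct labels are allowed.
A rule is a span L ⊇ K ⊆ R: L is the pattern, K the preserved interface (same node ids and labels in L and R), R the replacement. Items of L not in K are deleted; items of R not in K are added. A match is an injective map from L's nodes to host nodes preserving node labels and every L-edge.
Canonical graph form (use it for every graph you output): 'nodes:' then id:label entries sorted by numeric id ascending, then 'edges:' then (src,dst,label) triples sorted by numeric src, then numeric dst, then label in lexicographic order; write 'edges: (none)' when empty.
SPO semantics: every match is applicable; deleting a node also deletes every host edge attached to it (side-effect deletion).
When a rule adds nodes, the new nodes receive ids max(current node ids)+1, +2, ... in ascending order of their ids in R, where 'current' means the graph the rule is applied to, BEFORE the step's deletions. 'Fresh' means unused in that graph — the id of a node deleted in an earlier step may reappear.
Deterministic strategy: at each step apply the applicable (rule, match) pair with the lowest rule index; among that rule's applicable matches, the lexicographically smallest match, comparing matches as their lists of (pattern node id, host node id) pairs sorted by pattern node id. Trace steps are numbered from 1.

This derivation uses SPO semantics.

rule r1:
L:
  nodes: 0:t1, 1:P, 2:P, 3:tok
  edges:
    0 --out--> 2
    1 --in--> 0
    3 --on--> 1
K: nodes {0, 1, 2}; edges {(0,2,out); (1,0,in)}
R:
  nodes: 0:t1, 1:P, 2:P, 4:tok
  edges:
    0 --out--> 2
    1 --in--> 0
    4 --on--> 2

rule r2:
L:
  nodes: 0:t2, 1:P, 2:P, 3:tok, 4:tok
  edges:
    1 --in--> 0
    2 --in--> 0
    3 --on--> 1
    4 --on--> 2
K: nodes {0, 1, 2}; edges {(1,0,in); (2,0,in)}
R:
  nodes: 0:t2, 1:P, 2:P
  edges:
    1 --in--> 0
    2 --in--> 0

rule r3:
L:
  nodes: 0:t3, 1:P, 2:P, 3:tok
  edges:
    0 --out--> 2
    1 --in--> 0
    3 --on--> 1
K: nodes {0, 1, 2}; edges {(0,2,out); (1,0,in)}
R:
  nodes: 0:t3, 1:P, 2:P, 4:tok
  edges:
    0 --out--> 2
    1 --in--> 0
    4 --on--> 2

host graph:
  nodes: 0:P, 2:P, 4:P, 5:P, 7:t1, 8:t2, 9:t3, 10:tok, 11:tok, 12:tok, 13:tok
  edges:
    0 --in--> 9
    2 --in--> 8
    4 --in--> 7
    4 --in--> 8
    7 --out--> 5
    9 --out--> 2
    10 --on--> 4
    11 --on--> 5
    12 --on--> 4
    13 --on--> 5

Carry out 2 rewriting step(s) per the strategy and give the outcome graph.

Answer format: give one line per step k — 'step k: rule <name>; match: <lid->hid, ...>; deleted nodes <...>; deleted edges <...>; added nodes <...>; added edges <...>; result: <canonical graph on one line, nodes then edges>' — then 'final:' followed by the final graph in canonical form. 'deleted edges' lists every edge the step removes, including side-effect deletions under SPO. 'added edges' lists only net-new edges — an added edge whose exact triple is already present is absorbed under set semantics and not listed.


step 1: rule r1; match: 0->7, 1->4, 2->5, 3->10; deleted nodes 10; deleted edges (10,4,on); added nodes 14; added edges (14,5,on); result: nodes: 0:P, 2:P, 4:P, 5:P, 7:t1, 8:t2, 9:t3, 11:tok, 12:tok, 13:tok, 14:tok edges: (0,9,in); (2,8,in); (4,7,in); (4,8,in); (7,5,out); (9,2,out); (11,5,on); (12,4,on); (13,5,on); (14,5,on)
step 2: rule r1; match: 0->7, 1->4, 2->5, 3->12; deleted nodes 12; deleted edges (12,4,on); added nodes 15; added edges (15,5,on); result: nodes: 0:P, 2:P, 4:P, 5:P, 7:t1, 8:t2, 9:t3, 11:tok, 13:tok, 14:tok, 15:tok edges: (0,9,in); (2,8,in); (4,7,in); (4,8,in); (7,5,out); (9,2,out); (11,5,on); (13,5,on); (14,5,on); (15,5,on)
final:
nodes: 0:P, 2:P, 4:P, 5:P, 7:t1, 8:t2, 9:t3, 11:tok, 13:tok, 14:tok, 15:tok
edges: (0,9,in); (2,8,in); (4,7,in); (4,8,in); (7,5,out); (9,2,out); (11,5,on); (13,5,on); (14,5,on); (15,5,on)


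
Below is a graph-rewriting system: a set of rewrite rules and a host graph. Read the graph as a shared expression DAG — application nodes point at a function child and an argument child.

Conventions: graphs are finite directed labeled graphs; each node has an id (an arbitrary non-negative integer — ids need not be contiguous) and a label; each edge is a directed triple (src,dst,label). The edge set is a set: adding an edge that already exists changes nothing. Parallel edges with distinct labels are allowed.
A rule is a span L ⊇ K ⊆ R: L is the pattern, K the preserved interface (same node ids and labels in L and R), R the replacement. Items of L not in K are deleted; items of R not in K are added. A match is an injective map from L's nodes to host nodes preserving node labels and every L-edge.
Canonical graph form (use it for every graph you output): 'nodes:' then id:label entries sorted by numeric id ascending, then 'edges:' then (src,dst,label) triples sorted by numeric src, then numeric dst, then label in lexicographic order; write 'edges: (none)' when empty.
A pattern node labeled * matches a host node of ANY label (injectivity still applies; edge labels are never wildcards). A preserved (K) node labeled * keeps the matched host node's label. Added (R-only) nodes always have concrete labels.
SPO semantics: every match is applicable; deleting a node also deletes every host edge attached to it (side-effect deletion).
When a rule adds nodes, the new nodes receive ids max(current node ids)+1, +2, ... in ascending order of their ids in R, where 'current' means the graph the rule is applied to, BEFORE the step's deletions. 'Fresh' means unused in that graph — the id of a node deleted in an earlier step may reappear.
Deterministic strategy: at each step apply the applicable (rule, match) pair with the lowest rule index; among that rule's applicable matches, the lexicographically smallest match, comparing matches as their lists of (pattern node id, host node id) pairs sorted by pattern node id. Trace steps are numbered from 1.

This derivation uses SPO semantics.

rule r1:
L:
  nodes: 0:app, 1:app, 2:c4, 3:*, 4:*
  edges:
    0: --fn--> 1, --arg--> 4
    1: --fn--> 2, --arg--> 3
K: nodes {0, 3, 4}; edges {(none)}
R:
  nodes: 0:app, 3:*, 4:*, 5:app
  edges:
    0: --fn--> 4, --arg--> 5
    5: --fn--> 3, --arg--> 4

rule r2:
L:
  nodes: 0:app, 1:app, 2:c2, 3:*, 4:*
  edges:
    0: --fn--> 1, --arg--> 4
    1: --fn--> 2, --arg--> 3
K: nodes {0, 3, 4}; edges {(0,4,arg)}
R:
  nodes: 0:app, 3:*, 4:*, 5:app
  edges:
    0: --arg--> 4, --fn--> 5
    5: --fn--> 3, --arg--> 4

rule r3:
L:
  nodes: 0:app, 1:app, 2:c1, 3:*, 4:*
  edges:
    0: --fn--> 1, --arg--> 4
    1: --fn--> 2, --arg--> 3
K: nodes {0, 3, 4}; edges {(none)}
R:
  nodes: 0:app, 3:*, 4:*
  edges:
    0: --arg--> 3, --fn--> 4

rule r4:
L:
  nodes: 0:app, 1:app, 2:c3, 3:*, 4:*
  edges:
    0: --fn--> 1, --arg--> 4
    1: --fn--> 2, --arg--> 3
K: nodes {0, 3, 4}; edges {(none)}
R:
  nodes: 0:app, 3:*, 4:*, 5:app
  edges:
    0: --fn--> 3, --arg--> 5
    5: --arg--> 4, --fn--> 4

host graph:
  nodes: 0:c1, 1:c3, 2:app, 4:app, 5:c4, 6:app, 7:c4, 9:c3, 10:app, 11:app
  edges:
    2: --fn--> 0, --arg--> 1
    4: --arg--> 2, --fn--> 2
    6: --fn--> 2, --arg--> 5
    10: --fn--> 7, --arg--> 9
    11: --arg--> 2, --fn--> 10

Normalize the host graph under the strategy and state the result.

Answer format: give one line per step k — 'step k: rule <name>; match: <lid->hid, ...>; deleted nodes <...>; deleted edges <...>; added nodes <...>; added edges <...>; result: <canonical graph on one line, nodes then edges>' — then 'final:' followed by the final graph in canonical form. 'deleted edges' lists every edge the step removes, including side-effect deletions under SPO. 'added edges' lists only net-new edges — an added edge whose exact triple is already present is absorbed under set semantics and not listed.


step 1: rule r1; match: 0->11, 1->10, 2->7, 3->9, 4->2; deleted nodes 7, 10; deleted edges (10,7,fn); (10,9,arg); (11,2,arg); (11,10,fn); added nodes 12; added edges (11,2,fn); (11,12,arg); (12,2,arg); (12,9,fn); result: nodes: 0:c1, 1:c3, 2:app, 4:app, 5:c4, 6:app, 9:c3, 11:app, 12:app edges: (2,0,fn); (2,1,arg); (4,2,arg); (4,2,fn); (6,2,fn); (6,5,arg); (11,2,fn); (11,12,arg); (12,2,arg); (12,9,fn)
step 2: rule r3; match: 0->6, 1->2, 2->0, 3->1, 4->5; deleted nodes 0, 2; deleted edges (2,0,fn); (2,1,arg); (4,2,arg); (4,2,fn); (6,2,fn); (6,5,arg); (11,2,fn); (12,2,arg); added nodes (none); added edges (6,1,arg); (6,5,fn); result: nodes: 1:c3, 4:app, 5:c4, 6:app, 9:c3, 11:app, 12:app edges: (6,1,arg); (6,5,fn); (11,12,arg); (12,9,fn)
final:
nodes: 1:c3, 4:app, 5:c4, 6:app, 9:c3, 11:app, 12:app
edges: (6,1,arg); (6,5,fn); (11,12,arg); (12,9,fn)


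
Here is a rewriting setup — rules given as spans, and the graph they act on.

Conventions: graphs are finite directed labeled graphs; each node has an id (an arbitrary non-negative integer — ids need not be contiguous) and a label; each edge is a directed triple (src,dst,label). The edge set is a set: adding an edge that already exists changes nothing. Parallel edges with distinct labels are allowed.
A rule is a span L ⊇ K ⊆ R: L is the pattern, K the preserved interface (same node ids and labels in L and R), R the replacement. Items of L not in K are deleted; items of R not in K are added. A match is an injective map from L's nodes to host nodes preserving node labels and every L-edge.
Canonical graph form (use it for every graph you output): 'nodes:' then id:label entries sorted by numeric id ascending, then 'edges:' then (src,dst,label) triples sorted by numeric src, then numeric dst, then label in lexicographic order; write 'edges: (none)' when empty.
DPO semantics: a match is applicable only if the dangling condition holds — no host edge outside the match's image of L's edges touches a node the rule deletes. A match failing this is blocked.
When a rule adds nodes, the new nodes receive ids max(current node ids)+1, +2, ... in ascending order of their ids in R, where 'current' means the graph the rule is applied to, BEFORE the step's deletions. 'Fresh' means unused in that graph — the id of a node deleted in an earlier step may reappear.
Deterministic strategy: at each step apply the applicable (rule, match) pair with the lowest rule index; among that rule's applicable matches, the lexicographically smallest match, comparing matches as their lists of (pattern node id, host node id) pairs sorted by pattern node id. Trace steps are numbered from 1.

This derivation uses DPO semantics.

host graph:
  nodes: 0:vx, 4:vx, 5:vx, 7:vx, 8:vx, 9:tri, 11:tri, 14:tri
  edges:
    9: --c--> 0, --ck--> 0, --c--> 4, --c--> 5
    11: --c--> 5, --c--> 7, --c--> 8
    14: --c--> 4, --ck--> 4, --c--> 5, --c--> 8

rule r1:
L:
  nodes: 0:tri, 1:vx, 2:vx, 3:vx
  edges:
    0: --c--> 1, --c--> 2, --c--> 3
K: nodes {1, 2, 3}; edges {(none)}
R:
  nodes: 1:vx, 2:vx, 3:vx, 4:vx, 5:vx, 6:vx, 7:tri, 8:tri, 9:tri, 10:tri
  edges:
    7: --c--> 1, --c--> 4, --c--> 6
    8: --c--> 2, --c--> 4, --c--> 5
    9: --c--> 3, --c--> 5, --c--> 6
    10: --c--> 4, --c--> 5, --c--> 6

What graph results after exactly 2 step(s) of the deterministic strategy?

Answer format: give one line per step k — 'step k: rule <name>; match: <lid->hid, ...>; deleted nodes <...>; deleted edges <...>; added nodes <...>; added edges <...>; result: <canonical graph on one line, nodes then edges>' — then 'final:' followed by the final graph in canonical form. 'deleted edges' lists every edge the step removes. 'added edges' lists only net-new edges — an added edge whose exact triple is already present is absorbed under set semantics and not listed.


step 1: rule r1; match: 0->11, 1->5, 2->7, 3->8; deleted nodes 11; deleted edges (11,5,c); (11,7,c); (11,8,c); added nodes 15, 16, 17, 18, 19, 20, 21; added edges (18,5,c); (18,15,c); (18,17,c); (19,7,c); (19,15,c); (19,16,c); (20,8,c); (20,16,c); (20,17,c); (21,15,c); (21,16,c); (21,17,c); result: nodes: 0:vx, 4:vx, 5:vx, 7:vx, 8:vx, 9:tri, 14:tri, 15:vx, 16:vx, 17:vx, 18:tri, 19:tri, 20:tri, 21:tri edges: (9,0,c); (9,0,ck); (9,4,c); (9,5,c); (14,4,c); (14,4,ck); (14,5,c); (14,8,c); (18,5,c); (18,15,c); (18,17,c); (19,7,c); (19,15,c); (19,16,c); (20,8,c); (20,16,c); (20,17,c); (21,15,c); (21,16,c); (21,17,c)
step 2: rule r1; match: 0->18, 1->5, 2->15, 3->17; deleted nodes 18; deleted edges (18,5,c); (18,15,c); (18,17,c); added nodes 22, 23, 24, 25, 26, 27, 28; added edges (25,5,c); (25,22,c); (25,24,c); (26,15,c); (26,22,c); (26,23,c); (27,17,c); (27,23,c); (27,24,c); (28,22,c); (28,23,c); (28,24,c); result: nodes: 0:vx, 4:vx, 5:vx, 7:vx, 8:vx, 9:tri, 14:tri, 15:vx, 16:vx, 17:vx, 19:tri, 20:tri, 21:tri, 22:vx, 23:vx, 24:vx, 25:tri, 26:tri, 27:tri, 28:tri edges: (9,0,c); (9,0,ck); (9,4,c); (9,5,c); (14,4,c); (14,4,ck); (14,5,c); (14,8,c); (19,7,c); (19,15,c); (19,16,c); (20,8,c); (20,16,c); (20,17,c); (21,15,c); (21,16,c); (21,17,c); (25,5,c); (25,22,c); (25,24,c); (26,15,c); (26,22,c); (26,23,c); (27,17,c); (27,23,c); (27,24,c); (28,22,c); (28,23,c); (28,24,c)
final:
nodes: 0:vx, 4:vx, 5:vx, 7:vx, 8:vx, 9:tri, 14:tri, 15:vx, 16:vx, 17:vx, 19:tri, 20:tri, 21:tri, 22:vx, 23:vx, 24:vx, 25:tri, 26:tri, 27:tri, 28:tri
edges: (9,0,c); (9,0,ck); (9,4,c); (9,5,c); (14,4,c); (14,4,ck); (14,5,c); (14,8,c); (19,7,c); (19,15,c); (19,16,c); (20,8,c); (20,16,c); (20,17,c); (21,15,c); (21,16,c); (21,17,c); (25,5,c); (25,22,c); (25,24,c); (26,15,c); (26,22,c); (26,23,c); (27,17,c); (27,23,c); (27,24,c); (28,22,c); (28,23,c); (28,24,c)
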